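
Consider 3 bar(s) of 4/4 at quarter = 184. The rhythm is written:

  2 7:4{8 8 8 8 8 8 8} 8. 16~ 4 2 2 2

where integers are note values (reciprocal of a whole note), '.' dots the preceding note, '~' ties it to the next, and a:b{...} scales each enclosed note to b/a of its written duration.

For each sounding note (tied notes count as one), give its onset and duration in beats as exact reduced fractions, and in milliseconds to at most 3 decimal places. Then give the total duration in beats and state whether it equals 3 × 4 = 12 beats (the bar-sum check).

1) 0.0ms=0b +652.174ms=2b
2) 652.174ms=2b +93.168ms=2/7b
3) 745.342ms=16/7b +93.168ms=2/7b
4) 838.509ms=18/7b +93.168ms=2/7b
5) 931.677ms=20/7b +93.168ms=2/7b
6) 1024.845ms=22/7b +93.168ms=2/7b
7) 1118.012ms=24/7b +93.168ms=2/7b
8) 1211.18ms=26/7b +93.168ms=2/7b
9) 1304.348ms=4b +244.565ms=3/4b
10) 1548.913ms=19/4b +407.609ms=5/4b
11) 1956.522ms=6b +652.174ms=2b
12) 2608.696ms=8b +652.174ms=2b
13) 3260.87ms=10b +652.174ms=2b
Σ=12b of 12 (184bpm 4/4) — PASS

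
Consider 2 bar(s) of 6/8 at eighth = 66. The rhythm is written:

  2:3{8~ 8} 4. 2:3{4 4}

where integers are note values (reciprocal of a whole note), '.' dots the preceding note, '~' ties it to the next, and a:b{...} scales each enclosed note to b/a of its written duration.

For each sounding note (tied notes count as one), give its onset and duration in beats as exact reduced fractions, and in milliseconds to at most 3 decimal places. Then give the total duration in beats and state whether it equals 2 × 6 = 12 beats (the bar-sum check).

1) 0.0ms=0b +2727.273ms=3b
2) 2727.273ms=3b +2727.273ms=3b
3) 5454.545ms=6b +2727.273ms=3b
4) 8181.818ms=9b +2727.273ms=3b
Σ=12b of 12 (66bpm 6/8) — PASS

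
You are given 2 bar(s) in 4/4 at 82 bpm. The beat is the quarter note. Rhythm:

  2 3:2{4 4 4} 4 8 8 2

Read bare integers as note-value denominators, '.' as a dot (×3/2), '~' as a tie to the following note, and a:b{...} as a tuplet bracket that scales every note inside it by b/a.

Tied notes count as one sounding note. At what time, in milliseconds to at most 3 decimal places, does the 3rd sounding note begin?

note 3 onset = 8/3b = 1951.22ms

1. 0.0ms @ 0 + 1463.415ms (2)
2. 1463.415ms @ 2 + 487.805ms (2/3)
3. 1951.22ms @ 8/3 + 487.805ms (2/3)
4. 2439.024ms @ 10/3 + 487.805ms (2/3)
5. 2926.829ms @ 4 + 731.707ms (1)
6. 3658.537ms @ 5 + 365.854ms (1/2)
7. 4024.39ms @ 11/2 + 365.854ms (1/2)
8. 4390.244ms @ 6 + 1463.415ms (2)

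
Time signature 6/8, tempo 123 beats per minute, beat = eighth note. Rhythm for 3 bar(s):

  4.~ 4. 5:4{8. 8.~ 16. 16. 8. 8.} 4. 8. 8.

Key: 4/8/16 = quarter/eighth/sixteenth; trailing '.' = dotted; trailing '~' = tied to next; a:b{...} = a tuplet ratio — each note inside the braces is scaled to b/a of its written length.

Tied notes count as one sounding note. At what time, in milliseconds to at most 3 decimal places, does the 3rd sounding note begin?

note 3 onset = 36/5b = 3512.195ms

1. 0.0ms @ 0 + 2926.829ms (6)
2. 2926.829ms @ 6 + 585.366ms (6/5)
3. 3512.195ms @ 36/5 + 878.049ms (9/5)
4. 4390.244ms @ 9 + 292.683ms (3/5)
5. 4682.927ms @ 48/5 + 585.366ms (6/5)
6. 5268.293ms @ 54/5 + 585.366ms (6/5)
7. 5853.659ms @ 12 + 1463.415ms (3)
8. 7317.073ms @ 15 + 731.707ms (3/2)
9. 8048.78ms @ 33/2 + 731.707ms (3/2)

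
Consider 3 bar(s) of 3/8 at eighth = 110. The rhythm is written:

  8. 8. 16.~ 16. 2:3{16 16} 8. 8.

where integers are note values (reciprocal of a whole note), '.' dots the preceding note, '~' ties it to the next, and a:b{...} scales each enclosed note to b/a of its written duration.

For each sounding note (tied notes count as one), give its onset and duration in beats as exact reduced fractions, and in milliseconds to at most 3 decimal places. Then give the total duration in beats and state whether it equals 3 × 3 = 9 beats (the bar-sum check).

1) 0.0ms=0b +818.182ms=3/2b
2) 818.182ms=3/2b +818.182ms=3/2b
3) 1636.364ms=3b +818.182ms=3/2b
4) 2454.545ms=9/2b +409.091ms=3/4b
5) 2863.636ms=21/4b +409.091ms=3/4b
6) 3272.727ms=6b +818.182ms=3/2b
7) 4090.909ms=15/2b +818.182ms=3/2b
Σ=9b of 9 (110bpm 3/8) — PASS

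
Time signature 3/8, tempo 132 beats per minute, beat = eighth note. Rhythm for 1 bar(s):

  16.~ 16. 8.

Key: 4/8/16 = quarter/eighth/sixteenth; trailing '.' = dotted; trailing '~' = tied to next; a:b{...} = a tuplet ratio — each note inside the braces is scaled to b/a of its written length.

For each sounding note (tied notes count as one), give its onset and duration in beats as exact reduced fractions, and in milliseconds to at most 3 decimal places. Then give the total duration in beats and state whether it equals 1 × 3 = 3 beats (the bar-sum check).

1) 0.0ms=0b +681.818ms=3/2b
2) 681.818ms=3/2b +681.818ms=3/2b
Σ=3b of 3 (132bpm 3/8) — PASS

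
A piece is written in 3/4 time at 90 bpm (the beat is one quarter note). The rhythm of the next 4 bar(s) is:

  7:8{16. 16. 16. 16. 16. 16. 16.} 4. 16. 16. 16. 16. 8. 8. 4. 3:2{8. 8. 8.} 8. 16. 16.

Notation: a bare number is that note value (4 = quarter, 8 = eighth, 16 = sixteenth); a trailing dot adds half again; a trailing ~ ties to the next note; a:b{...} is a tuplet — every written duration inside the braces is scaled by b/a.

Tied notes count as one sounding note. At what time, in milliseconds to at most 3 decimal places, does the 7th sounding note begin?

note 7 onset = 18/7b = 1714.286ms

1. 0.0ms @ 0 + 285.714ms (3/7)
2. 285.714ms @ 3/7 + 285.714ms (3/7)
3. 571.429ms @ 6/7 + 285.714ms (3/7)
4. 857.143ms @ 9/7 + 285.714ms (3/7)
5. 1142.857ms @ 12/7 + 285.714ms (3/7)
6. 1428.571ms @ 15/7 + 285.714ms (3/7)
7. 1714.286ms @ 18/7 + 285.714ms (3/7)
8. 2000.0ms @ 3 + 1000.0ms (3/2)
9. 3000.0ms @ 9/2 + 250.0ms (3/8)
10. 3250.0ms @ 39/8 + 250.0ms (3/8)
11. 3500.0ms @ 21/4 + 250.0ms (3/8)
12. 3750.0ms @ 45/8 + 250.0ms (3/8)
13. 4000.0ms @ 6 + 500.0ms (3/4)
14. 4500.0ms @ 27/4 + 500.0ms (3/4)
15. 5000.0ms @ 15/2 + 1000.0ms (3/2)
16. 6000.0ms @ 9 + 333.333ms (1/2)
17. 6333.333ms @ 19/2 + 333.333ms (1/2)
18. 6666.667ms @ 10 + 333.333ms (1/2)
19. 7000.0ms @ 21/2 + 500.0ms (3/4)
20. 7500.0ms @ 45/4 + 250.0ms (3/8)
21. 7750.0ms @ 93/8 + 250.0ms (3/8)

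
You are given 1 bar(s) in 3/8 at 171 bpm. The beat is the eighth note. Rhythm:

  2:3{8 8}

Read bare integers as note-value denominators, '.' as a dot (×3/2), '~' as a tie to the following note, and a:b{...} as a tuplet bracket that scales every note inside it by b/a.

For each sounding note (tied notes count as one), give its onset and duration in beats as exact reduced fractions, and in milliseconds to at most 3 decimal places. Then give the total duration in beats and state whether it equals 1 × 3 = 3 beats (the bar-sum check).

1) 0.0ms=0b +526.316ms=3/2b
2) 526.316ms=3/2b +526.316ms=3/2b
Σ=3b of 3 (171bpm 3/8) — PASS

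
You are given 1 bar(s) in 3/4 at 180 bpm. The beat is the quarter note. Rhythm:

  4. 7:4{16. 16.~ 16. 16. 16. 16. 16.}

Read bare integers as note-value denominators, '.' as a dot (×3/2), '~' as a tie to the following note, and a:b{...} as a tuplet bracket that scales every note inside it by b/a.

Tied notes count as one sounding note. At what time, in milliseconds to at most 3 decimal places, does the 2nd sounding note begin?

note 2 onset = 3/2b = 500.0ms

1. 0.0ms @ 0 + 500.0ms (3/2)
2. 500.0ms @ 3/2 + 71.429ms (3/14)
3. 571.429ms @ 12/7 + 142.857ms (3/7)
4. 714.286ms @ 15/7 + 71.429ms (3/14)
5. 785.714ms @ 33/14 + 71.429ms (3/14)
6. 857.143ms @ 18/7 + 71.429ms (3/14)
7. 928.571ms @ 39/14 + 71.429ms (3/14)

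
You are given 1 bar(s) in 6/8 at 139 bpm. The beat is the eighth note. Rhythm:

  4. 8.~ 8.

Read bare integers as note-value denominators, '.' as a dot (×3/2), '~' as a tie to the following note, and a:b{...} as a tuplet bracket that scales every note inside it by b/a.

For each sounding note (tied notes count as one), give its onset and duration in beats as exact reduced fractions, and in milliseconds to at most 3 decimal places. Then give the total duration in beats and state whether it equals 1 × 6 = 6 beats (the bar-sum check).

1) 0.0ms=0b +1294.964ms=3b
2) 1294.964ms=3b +1294.964ms=3b
Σ=6b of 6 (139bpm 6/8) — PASS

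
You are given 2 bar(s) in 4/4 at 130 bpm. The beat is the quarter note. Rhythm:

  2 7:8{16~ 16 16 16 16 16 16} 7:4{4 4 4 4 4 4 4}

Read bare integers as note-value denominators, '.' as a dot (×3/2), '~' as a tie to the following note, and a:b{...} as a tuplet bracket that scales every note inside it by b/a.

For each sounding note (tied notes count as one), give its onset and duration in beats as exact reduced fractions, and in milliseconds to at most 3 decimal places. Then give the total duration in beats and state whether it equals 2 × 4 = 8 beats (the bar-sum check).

1) 0.0ms=0b +923.077ms=2b
2) 923.077ms=2b +263.736ms=4/7b
3) 1186.813ms=18/7b +131.868ms=2/7b
4) 1318.681ms=20/7b +131.868ms=2/7b
5) 1450.549ms=22/7b +131.868ms=2/7b
6) 1582.418ms=24/7b +131.868ms=2/7b
7) 1714.286ms=26/7b +131.868ms=2/7b
8) 1846.154ms=4b +263.736ms=4/7b
9) 2109.89ms=32/7b +263.736ms=4/7b
10) 2373.626ms=36/7b +263.736ms=4/7b
11) 2637.363ms=40/7b +263.736ms=4/7b
12) 2901.099ms=44/7b +263.736ms=4/7b
13) 3164.835ms=48/7b +263.736ms=4/7b
14) 3428.571ms=52/7b +263.736ms=4/7b
Σ=8b of 8 (130bpm 4/4) — PASS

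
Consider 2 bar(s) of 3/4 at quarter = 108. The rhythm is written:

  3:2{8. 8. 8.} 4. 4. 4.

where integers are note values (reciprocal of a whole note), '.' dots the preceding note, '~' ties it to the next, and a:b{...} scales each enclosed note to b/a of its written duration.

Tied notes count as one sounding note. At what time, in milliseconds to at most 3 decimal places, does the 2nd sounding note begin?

1. 0.0ms @ 0 + 277.778ms (1/2)
2. 277.778ms @ 1/2 + 277.778ms (1/2)
3. 555.556ms @ 1 + 277.778ms (1/2)
4. 833.333ms @ 3/2 + 833.333ms (3/2)
5. 1666.667ms @ 3 + 833.333ms (3/2)
6. 2500.0ms @ 9/2 + 833.333ms (3/2)

note 2 onset = 1/2b = 277.778ms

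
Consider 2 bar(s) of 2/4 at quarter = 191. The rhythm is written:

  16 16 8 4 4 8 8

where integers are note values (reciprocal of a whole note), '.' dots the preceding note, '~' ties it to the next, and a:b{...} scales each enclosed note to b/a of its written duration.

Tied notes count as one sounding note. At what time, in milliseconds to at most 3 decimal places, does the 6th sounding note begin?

note 6 onset = 3b = 942.408ms

1. 0.0ms @ 0 + 78.534ms (1/4)
2. 78.534ms @ 1/4 + 78.534ms (1/4)
3. 157.068ms @ 1/2 + 157.068ms (1/2)
4. 314.136ms @ 1 + 314.136ms (1)
5. 628.272ms @ 2 + 314.136ms (1)
6. 942.408ms @ 3 + 157.068ms (1/2)
7. 1099.476ms @ 7/2 + 157.068ms (1/2)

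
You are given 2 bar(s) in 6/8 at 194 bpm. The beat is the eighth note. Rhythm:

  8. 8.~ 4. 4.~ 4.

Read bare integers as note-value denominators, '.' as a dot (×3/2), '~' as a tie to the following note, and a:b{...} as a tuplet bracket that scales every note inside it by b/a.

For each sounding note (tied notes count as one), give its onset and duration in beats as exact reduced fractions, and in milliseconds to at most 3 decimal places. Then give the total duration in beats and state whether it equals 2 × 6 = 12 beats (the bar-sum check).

1) 0.0ms=0b +463.918ms=3/2b
2) 463.918ms=3/2b +1391.753ms=9/2b
3) 1855.67ms=6b +1855.67ms=6b
Σ=12b of 12 (194bpm 6/8) — PASS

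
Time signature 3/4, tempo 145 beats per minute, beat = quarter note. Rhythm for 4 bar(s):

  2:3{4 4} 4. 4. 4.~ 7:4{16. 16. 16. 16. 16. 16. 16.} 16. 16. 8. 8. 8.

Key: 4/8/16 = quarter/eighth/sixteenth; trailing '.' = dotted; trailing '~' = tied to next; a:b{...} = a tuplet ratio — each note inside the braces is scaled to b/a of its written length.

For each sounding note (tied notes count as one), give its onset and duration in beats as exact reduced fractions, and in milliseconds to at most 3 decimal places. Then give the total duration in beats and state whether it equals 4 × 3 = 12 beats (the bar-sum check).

1) 0.0ms=0b +620.69ms=3/2b
2) 620.69ms=3/2b +620.69ms=3/2b
3) 1241.379ms=3b +620.69ms=3/2b
4) 1862.069ms=9/2b +620.69ms=3/2b
5) 2482.759ms=6b +709.36ms=12/7b
6) 3192.118ms=54/7b +88.67ms=3/14b
7) 3280.788ms=111/14b +88.67ms=3/14b
8) 3369.458ms=57/7b +88.67ms=3/14b
9) 3458.128ms=117/14b +88.67ms=3/14b
10) 3546.798ms=60/7b +88.67ms=3/14b
11) 3635.468ms=123/14b +88.67ms=3/14b
12) 3724.138ms=9b +155.172ms=3/8b
13) 3879.31ms=75/8b +155.172ms=3/8b
14) 4034.483ms=39/4b +310.345ms=3/4b
15) 4344.828ms=21/2b +310.345ms=3/4b
16) 4655.172ms=45/4b +310.345ms=3/4b
Σ=12b of 12 (145bpm 3/4) — PASS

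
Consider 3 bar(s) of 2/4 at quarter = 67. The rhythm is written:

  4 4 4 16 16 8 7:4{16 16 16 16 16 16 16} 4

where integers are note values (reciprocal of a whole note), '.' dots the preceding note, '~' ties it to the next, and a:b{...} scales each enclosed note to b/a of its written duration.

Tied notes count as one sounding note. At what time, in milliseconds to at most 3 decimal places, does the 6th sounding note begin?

1. 0.0ms @ 0 + 895.522ms (1)
2. 895.522ms @ 1 + 895.522ms (1)
3. 1791.045ms @ 2 + 895.522ms (1)
4. 2686.567ms @ 3 + 223.881ms (1/4)
5. 2910.448ms @ 13/4 + 223.881ms (1/4)
6. 3134.328ms @ 7/2 + 447.761ms (1/2)
7. 3582.09ms @ 4 + 127.932ms (1/7)
8. 3710.021ms @ 29/7 + 127.932ms (1/7)
9. 3837.953ms @ 30/7 + 127.932ms (1/7)
10. 3965.885ms @ 31/7 + 127.932ms (1/7)
11. 4093.817ms @ 32/7 + 127.932ms (1/7)
12. 4221.748ms @ 33/7 + 127.932ms (1/7)
13. 4349.68ms @ 34/7 + 127.932ms (1/7)
14. 4477.612ms @ 5 + 895.522ms (1)

note 6 onset = 7/2b = 3134.328ms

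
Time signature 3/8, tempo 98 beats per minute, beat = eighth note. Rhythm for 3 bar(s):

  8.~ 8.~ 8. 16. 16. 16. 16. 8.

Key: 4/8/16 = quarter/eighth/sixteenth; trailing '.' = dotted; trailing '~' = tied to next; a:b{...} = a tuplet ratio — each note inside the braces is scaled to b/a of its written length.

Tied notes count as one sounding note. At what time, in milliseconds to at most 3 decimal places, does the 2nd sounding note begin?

1. 0.0ms @ 0 + 2755.102ms (9/2)
2. 2755.102ms @ 9/2 + 459.184ms (3/4)
3. 3214.286ms @ 21/4 + 459.184ms (3/4)
4. 3673.469ms @ 6 + 459.184ms (3/4)
5. 4132.653ms @ 27/4 + 459.184ms (3/4)
6. 4591.837ms @ 15/2 + 918.367ms (3/2)

note 2 onset = 9/2b = 2755.102ms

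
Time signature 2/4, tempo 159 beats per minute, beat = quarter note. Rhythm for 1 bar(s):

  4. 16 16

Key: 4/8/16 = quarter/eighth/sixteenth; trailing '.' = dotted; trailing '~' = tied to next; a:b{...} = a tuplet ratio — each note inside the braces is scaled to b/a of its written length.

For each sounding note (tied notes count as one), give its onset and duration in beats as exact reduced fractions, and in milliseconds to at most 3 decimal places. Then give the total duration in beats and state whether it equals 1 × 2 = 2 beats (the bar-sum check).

1) 0.0ms=0b +566.038ms=3/2b
2) 566.038ms=3/2b +94.34ms=1/4b
3) 660.377ms=7/4b +94.34ms=1/4b
Σ=2b of 2 (159bpm 2/4) — PASS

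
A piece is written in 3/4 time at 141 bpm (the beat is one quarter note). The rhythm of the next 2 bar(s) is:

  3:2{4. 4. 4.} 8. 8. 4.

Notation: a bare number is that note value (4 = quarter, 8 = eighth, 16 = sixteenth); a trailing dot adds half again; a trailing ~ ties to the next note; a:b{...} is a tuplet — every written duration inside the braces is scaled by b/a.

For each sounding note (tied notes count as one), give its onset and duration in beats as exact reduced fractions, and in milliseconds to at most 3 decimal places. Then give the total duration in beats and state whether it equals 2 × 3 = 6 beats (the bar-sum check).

1) 0.0ms=0b +425.532ms=1b
2) 425.532ms=1b +425.532ms=1b
3) 851.064ms=2b +425.532ms=1b
4) 1276.596ms=3b +319.149ms=3/4b
5) 1595.745ms=15/4b +319.149ms=3/4b
6) 1914.894ms=9/2b +638.298ms=3/2b
Σ=6b of 6 (141bpm 3/4) — PASS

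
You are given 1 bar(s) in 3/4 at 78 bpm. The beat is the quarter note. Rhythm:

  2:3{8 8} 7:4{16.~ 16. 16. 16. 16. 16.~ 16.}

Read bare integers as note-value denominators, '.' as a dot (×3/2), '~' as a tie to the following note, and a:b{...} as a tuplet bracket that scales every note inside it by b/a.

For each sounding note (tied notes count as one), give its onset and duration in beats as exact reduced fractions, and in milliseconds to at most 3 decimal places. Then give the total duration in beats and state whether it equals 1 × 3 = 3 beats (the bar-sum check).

1) 0.0ms=0b +576.923ms=3/4b
2) 576.923ms=3/4b +576.923ms=3/4b
3) 1153.846ms=3/2b +329.67ms=3/7b
4) 1483.516ms=27/14b +164.835ms=3/14b
5) 1648.352ms=15/7b +164.835ms=3/14b
6) 1813.187ms=33/14b +164.835ms=3/14b
7) 1978.022ms=18/7b +329.67ms=3/7b
Σ=3b of 3 (78bpm 3/4) — PASS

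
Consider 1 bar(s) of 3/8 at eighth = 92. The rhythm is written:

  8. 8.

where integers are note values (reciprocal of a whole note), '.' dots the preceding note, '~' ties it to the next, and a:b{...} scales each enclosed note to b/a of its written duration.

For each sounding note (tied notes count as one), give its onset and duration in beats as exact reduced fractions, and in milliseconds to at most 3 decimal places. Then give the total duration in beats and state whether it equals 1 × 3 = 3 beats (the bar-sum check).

1) 0.0ms=0b +978.261ms=3/2b
2) 978.261ms=3/2b +978.261ms=3/2b
Σ=3b of 3 (92bpm 3/8) — PASS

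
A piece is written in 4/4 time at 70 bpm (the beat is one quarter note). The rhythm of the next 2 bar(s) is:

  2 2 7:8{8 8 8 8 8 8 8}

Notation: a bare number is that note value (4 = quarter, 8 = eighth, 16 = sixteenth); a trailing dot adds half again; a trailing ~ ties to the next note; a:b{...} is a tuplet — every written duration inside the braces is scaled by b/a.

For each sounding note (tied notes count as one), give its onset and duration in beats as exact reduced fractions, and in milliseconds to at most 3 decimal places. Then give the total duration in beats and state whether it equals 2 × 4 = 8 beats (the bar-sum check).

1) 0.0ms=0b +1714.286ms=2b
2) 1714.286ms=2b +1714.286ms=2b
3) 3428.571ms=4b +489.796ms=4/7b
4) 3918.367ms=32/7b +489.796ms=4/7b
5) 4408.163ms=36/7b +489.796ms=4/7b
6) 4897.959ms=40/7b +489.796ms=4/7b
7) 5387.755ms=44/7b +489.796ms=4/7b
8) 5877.551ms=48/7b +489.796ms=4/7b
9) 6367.347ms=52/7b +489.796ms=4/7b
Σ=8b of 8 (70bpm 4/4) — PASS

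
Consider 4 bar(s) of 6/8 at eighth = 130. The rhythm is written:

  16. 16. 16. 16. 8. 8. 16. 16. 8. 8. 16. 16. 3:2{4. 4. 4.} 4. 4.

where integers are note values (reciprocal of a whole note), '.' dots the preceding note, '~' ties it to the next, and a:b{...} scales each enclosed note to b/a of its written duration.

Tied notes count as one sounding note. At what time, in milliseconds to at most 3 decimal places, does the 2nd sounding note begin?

note 2 onset = 3/4b = 346.154ms

1. 0.0ms @ 0 + 346.154ms (3/4)
2. 346.154ms @ 3/4 + 346.154ms (3/4)
3. 692.308ms @ 3/2 + 346.154ms (3/4)
4. 1038.462ms @ 9/4 + 346.154ms (3/4)
5. 1384.615ms @ 3 + 692.308ms (3/2)
6. 2076.923ms @ 9/2 + 692.308ms (3/2)
7. 2769.231ms @ 6 + 346.154ms (3/4)
8. 3115.385ms @ 27/4 + 346.154ms (3/4)
9. 3461.538ms @ 15/2 + 692.308ms (3/2)
10. 4153.846ms @ 9 + 692.308ms (3/2)
11. 4846.154ms @ 21/2 + 346.154ms (3/4)
12. 5192.308ms @ 45/4 + 346.154ms (3/4)
13. 5538.462ms @ 12 + 923.077ms (2)
14. 6461.538ms @ 14 + 923.077ms (2)
15. 7384.615ms @ 16 + 923.077ms (2)
16. 8307.692ms @ 18 + 1384.615ms (3)
17. 9692.308ms @ 21 + 1384.615ms (3)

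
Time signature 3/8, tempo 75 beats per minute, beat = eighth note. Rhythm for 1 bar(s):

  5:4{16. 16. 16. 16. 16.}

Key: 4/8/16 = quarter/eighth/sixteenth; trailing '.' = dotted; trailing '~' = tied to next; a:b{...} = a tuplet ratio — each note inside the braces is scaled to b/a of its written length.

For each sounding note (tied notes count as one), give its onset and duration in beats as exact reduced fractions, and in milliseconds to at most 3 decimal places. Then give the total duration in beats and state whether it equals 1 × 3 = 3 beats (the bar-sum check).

1) 0.0ms=0b +480.0ms=3/5b
2) 480.0ms=3/5b +480.0ms=3/5b
3) 960.0ms=6/5b +480.0ms=3/5b
4) 1440.0ms=9/5b +480.0ms=3/5b
5) 1920.0ms=12/5b +480.0ms=3/5b
Σ=3b of 3 (75bpm 3/8) — PASS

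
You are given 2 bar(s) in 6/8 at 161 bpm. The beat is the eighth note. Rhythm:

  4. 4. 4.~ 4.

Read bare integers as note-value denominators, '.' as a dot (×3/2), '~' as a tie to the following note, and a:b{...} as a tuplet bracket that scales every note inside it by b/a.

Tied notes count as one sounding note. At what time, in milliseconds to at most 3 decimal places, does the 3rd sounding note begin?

note 3 onset = 6b = 2236.025ms

1. 0.0ms @ 0 + 1118.012ms (3)
2. 1118.012ms @ 3 + 1118.012ms (3)
3. 2236.025ms @ 6 + 2236.025ms (6)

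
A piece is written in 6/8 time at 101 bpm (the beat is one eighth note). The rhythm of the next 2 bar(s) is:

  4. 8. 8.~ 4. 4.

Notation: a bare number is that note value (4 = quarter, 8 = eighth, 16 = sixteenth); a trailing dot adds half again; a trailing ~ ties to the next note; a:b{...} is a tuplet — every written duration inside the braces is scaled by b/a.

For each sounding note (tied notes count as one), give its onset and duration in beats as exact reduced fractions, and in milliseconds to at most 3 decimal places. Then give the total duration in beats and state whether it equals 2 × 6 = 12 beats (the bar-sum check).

1) 0.0ms=0b +1782.178ms=3b
2) 1782.178ms=3b +891.089ms=3/2b
3) 2673.267ms=9/2b +2673.267ms=9/2b
4) 5346.535ms=9b +1782.178ms=3b
Σ=12b of 12 (101bpm 6/8) — PASS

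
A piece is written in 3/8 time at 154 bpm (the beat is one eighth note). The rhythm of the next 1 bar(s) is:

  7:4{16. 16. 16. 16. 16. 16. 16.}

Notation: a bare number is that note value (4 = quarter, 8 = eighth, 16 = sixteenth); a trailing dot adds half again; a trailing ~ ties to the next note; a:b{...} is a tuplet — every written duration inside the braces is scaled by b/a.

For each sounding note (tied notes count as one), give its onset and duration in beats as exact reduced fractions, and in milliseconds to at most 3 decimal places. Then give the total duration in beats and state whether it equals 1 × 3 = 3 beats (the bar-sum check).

1) 0.0ms=0b +166.976ms=3/7b
2) 166.976ms=3/7b +166.976ms=3/7b
3) 333.952ms=6/7b +166.976ms=3/7b
4) 500.928ms=9/7b +166.976ms=3/7b
5) 667.904ms=12/7b +166.976ms=3/7b
6) 834.879ms=15/7b +166.976ms=3/7b
7) 1001.855ms=18/7b +166.976ms=3/7b
Σ=3b of 3 (154bpm 3/8) — PASS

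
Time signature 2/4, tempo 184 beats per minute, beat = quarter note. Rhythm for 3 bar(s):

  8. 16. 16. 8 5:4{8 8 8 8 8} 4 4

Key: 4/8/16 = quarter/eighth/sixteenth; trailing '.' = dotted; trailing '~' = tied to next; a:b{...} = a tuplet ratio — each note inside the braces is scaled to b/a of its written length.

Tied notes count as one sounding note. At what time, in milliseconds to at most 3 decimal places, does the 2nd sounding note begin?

1. 0.0ms @ 0 + 244.565ms (3/4)
2. 244.565ms @ 3/4 + 122.283ms (3/8)
3. 366.848ms @ 9/8 + 122.283ms (3/8)
4. 489.13ms @ 3/2 + 163.043ms (1/2)
5. 652.174ms @ 2 + 130.435ms (2/5)
6. 782.609ms @ 12/5 + 130.435ms (2/5)
7. 913.043ms @ 14/5 + 130.435ms (2/5)
8. 1043.478ms @ 16/5 + 130.435ms (2/5)
9. 1173.913ms @ 18/5 + 130.435ms (2/5)
10. 1304.348ms @ 4 + 326.087ms (1)
11. 1630.435ms @ 5 + 326.087ms (1)

note 2 onset = 3/4b = 244.565ms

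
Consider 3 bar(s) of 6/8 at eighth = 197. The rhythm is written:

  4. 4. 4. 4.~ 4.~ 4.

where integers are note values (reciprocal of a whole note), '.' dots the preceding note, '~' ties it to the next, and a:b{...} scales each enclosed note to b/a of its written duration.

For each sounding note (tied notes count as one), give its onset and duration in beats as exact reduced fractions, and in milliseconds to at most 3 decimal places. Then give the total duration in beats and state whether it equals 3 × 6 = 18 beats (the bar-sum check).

1) 0.0ms=0b +913.706ms=3b
2) 913.706ms=3b +913.706ms=3b
3) 1827.411ms=6b +913.706ms=3b
4) 2741.117ms=9b +2741.117ms=9b
Σ=18b of 18 (197bpm 6/8) — PASS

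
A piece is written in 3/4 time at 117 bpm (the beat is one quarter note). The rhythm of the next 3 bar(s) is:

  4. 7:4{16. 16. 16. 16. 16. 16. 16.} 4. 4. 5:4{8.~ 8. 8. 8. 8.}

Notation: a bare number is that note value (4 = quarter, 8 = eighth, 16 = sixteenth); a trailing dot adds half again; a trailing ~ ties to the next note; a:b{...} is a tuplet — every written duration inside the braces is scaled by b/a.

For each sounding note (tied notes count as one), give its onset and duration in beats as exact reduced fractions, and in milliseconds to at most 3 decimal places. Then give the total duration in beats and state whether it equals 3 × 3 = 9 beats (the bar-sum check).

1) 0.0ms=0b +769.231ms=3/2b
2) 769.231ms=3/2b +109.89ms=3/14b
3) 879.121ms=12/7b +109.89ms=3/14b
4) 989.011ms=27/14b +109.89ms=3/14b
5) 1098.901ms=15/7b +109.89ms=3/14b
6) 1208.791ms=33/14b +109.89ms=3/14b
7) 1318.681ms=18/7b +109.89ms=3/14b
8) 1428.571ms=39/14b +109.89ms=3/14b
9) 1538.462ms=3b +769.231ms=3/2b
10) 2307.692ms=9/2b +769.231ms=3/2b
11) 3076.923ms=6b +615.385ms=6/5b
12) 3692.308ms=36/5b +307.692ms=3/5b
13) 4000.0ms=39/5b +307.692ms=3/5b
14) 4307.692ms=42/5b +307.692ms=3/5b
Σ=9b of 9 (117bpm 3/4) — PASS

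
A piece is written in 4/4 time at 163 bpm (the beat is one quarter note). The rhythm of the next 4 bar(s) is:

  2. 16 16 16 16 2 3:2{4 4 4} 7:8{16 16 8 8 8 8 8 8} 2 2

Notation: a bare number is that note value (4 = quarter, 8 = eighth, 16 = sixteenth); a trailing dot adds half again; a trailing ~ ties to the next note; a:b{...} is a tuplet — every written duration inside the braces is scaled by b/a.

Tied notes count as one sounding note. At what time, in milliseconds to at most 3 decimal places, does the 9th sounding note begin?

note 9 onset = 22/3b = 2699.387ms

1. 0.0ms @ 0 + 1104.294ms (3)
2. 1104.294ms @ 3 + 92.025ms (1/4)
3. 1196.319ms @ 13/4 + 92.025ms (1/4)
4. 1288.344ms @ 7/2 + 92.025ms (1/4)
5. 1380.368ms @ 15/4 + 92.025ms (1/4)
6. 1472.393ms @ 4 + 736.196ms (2)
7. 2208.589ms @ 6 + 245.399ms (2/3)
8. 2453.988ms @ 20/3 + 245.399ms (2/3)
9. 2699.387ms @ 22/3 + 245.399ms (2/3)
10. 2944.785ms @ 8 + 105.171ms (2/7)
11. 3049.956ms @ 58/7 + 105.171ms (2/7)
12. 3155.127ms @ 60/7 + 210.342ms (4/7)
13. 3365.469ms @ 64/7 + 210.342ms (4/7)
14. 3575.811ms @ 68/7 + 210.342ms (4/7)
15. 3786.152ms @ 72/7 + 210.342ms (4/7)
16. 3996.494ms @ 76/7 + 210.342ms (4/7)
17. 4206.836ms @ 80/7 + 210.342ms (4/7)
18. 4417.178ms @ 12 + 736.196ms (2)
19. 5153.374ms @ 14 + 736.196ms (2)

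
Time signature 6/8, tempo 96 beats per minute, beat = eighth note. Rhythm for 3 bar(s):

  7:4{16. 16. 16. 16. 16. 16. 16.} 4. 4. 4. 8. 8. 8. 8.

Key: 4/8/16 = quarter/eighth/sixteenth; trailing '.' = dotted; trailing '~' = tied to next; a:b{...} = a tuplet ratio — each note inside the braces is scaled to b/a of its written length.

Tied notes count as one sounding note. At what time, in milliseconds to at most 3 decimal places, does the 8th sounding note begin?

1. 0.0ms @ 0 + 267.857ms (3/7)
2. 267.857ms @ 3/7 + 267.857ms (3/7)
3. 535.714ms @ 6/7 + 267.857ms (3/7)
4. 803.571ms @ 9/7 + 267.857ms (3/7)
5. 1071.429ms @ 12/7 + 267.857ms (3/7)
6. 1339.286ms @ 15/7 + 267.857ms (3/7)
7. 1607.143ms @ 18/7 + 267.857ms (3/7)
8. 1875.0ms @ 3 + 1875.0ms (3)
9. 3750.0ms @ 6 + 1875.0ms (3)
10. 5625.0ms @ 9 + 1875.0ms (3)
11. 7500.0ms @ 12 + 937.5ms (3/2)
12. 8437.5ms @ 27/2 + 937.5ms (3/2)
13. 9375.0ms @ 15 + 937.5ms (3/2)
14. 10312.5ms @ 33/2 + 937.5ms (3/2)

note 8 onset = 3b = 1875.0ms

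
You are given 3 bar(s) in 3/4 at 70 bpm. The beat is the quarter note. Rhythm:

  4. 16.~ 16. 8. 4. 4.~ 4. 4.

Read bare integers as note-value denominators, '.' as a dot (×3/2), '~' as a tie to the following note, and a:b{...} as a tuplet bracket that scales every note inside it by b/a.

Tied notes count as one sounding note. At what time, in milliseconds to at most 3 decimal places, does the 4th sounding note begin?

1. 0.0ms @ 0 + 1285.714ms (3/2)
2. 1285.714ms @ 3/2 + 642.857ms (3/4)
3. 1928.571ms @ 9/4 + 642.857ms (3/4)
4. 2571.429ms @ 3 + 1285.714ms (3/2)
5. 3857.143ms @ 9/2 + 2571.429ms (3)
6. 6428.571ms @ 15/2 + 1285.714ms (3/2)

note 4 onset = 3b = 2571.429ms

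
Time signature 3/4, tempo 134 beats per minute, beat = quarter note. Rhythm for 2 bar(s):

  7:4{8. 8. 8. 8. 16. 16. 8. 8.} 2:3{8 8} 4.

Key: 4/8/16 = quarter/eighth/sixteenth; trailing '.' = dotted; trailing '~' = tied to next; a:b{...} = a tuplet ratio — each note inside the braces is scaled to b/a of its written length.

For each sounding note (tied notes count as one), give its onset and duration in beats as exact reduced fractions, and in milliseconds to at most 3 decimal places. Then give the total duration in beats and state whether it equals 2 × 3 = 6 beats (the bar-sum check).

1) 0.0ms=0b +191.898ms=3/7b
2) 191.898ms=3/7b +191.898ms=3/7b
3) 383.795ms=6/7b +191.898ms=3/7b
4) 575.693ms=9/7b +191.898ms=3/7b
5) 767.591ms=12/7b +95.949ms=3/14b
6) 863.539ms=27/14b +95.949ms=3/14b
7) 959.488ms=15/7b +191.898ms=3/7b
8) 1151.386ms=18/7b +191.898ms=3/7b
9) 1343.284ms=3b +335.821ms=3/4b
10) 1679.104ms=15/4b +335.821ms=3/4b
11) 2014.925ms=9/2b +671.642ms=3/2b
Σ=6b of 6 (134bpm 3/4) — PASS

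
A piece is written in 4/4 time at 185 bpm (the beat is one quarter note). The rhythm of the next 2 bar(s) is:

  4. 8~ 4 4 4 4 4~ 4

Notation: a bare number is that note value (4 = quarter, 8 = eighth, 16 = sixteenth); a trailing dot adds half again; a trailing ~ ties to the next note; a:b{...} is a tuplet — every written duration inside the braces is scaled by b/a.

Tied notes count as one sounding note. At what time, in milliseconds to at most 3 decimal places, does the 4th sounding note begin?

note 4 onset = 4b = 1297.297ms

1. 0.0ms @ 0 + 486.486ms (3/2)
2. 486.486ms @ 3/2 + 486.486ms (3/2)
3. 972.973ms @ 3 + 324.324ms (1)
4. 1297.297ms @ 4 + 324.324ms (1)
5. 1621.622ms @ 5 + 324.324ms (1)
6. 1945.946ms @ 6 + 648.649ms (2)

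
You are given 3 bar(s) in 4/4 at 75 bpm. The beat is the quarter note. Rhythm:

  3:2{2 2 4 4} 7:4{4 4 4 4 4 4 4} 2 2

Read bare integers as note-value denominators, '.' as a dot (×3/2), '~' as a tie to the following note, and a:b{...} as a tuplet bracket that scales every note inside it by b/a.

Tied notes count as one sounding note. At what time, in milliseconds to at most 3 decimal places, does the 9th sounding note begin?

note 9 onset = 44/7b = 5028.571ms

1. 0.0ms @ 0 + 1066.667ms (4/3)
2. 1066.667ms @ 4/3 + 1066.667ms (4/3)
3. 2133.333ms @ 8/3 + 533.333ms (2/3)
4. 2666.667ms @ 10/3 + 533.333ms (2/3)
5. 3200.0ms @ 4 + 457.143ms (4/7)
6. 3657.143ms @ 32/7 + 457.143ms (4/7)
7. 4114.286ms @ 36/7 + 457.143ms (4/7)
8. 4571.429ms @ 40/7 + 457.143ms (4/7)
9. 5028.571ms @ 44/7 + 457.143ms (4/7)
10. 5485.714ms @ 48/7 + 457.143ms (4/7)
11. 5942.857ms @ 52/7 + 457.143ms (4/7)
12. 6400.0ms @ 8 + 1600.0ms (2)
13. 8000.0ms @ 10 + 1600.0ms (2)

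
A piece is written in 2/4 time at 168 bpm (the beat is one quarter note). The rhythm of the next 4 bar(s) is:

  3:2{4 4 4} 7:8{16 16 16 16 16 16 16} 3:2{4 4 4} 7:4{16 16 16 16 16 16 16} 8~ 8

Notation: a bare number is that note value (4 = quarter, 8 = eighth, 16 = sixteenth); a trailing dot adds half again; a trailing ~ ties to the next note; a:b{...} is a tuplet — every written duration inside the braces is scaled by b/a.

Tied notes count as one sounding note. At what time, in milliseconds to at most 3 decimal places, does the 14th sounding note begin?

note 14 onset = 6b = 2142.857ms

1. 0.0ms @ 0 + 238.095ms (2/3)
2. 238.095ms @ 2/3 + 238.095ms (2/3)
3. 476.19ms @ 4/3 + 238.095ms (2/3)
4. 714.286ms @ 2 + 102.041ms (2/7)
5. 816.327ms @ 16/7 + 102.041ms (2/7)
6. 918.367ms @ 18/7 + 102.041ms (2/7)
7. 1020.408ms @ 20/7 + 102.041ms (2/7)
8. 1122.449ms @ 22/7 + 102.041ms (2/7)
9. 1224.49ms @ 24/7 + 102.041ms (2/7)
10. 1326.531ms @ 26/7 + 102.041ms (2/7)
11. 1428.571ms @ 4 + 238.095ms (2/3)
12. 1666.667ms @ 14/3 + 238.095ms (2/3)
13. 1904.762ms @ 16/3 + 238.095ms (2/3)
14. 2142.857ms @ 6 + 51.02ms (1/7)
15. 2193.878ms @ 43/7 + 51.02ms (1/7)
16. 2244.898ms @ 44/7 + 51.02ms (1/7)
17. 2295.918ms @ 45/7 + 51.02ms (1/7)
18. 2346.939ms @ 46/7 + 51.02ms (1/7)
19. 2397.959ms @ 47/7 + 51.02ms (1/7)
20. 2448.98ms @ 48/7 + 51.02ms (1/7)
21. 2500.0ms @ 7 + 357.143ms (1)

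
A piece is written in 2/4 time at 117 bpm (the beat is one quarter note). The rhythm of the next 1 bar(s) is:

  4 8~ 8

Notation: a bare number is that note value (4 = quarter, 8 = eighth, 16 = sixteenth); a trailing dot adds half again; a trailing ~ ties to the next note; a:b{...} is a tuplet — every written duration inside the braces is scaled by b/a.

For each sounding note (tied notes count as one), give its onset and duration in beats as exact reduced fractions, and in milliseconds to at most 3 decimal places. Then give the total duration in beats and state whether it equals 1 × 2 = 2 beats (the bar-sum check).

1) 0.0ms=0b +512.821ms=1b
2) 512.821ms=1b +512.821ms=1b
Σ=2b of 2 (117bpm 2/4) — PASS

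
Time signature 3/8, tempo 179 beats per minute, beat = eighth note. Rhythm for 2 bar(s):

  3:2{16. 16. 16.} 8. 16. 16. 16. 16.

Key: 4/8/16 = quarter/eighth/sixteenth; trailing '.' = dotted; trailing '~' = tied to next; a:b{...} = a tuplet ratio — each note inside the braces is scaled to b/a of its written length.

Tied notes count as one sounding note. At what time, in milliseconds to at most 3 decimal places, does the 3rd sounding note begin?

1. 0.0ms @ 0 + 167.598ms (1/2)
2. 167.598ms @ 1/2 + 167.598ms (1/2)
3. 335.196ms @ 1 + 167.598ms (1/2)
4. 502.793ms @ 3/2 + 502.793ms (3/2)
5. 1005.587ms @ 3 + 251.397ms (3/4)
6. 1256.983ms @ 15/4 + 251.397ms (3/4)
7. 1508.38ms @ 9/2 + 251.397ms (3/4)
8. 1759.777ms @ 21/4 + 251.397ms (3/4)

note 3 onset = 1b = 335.196ms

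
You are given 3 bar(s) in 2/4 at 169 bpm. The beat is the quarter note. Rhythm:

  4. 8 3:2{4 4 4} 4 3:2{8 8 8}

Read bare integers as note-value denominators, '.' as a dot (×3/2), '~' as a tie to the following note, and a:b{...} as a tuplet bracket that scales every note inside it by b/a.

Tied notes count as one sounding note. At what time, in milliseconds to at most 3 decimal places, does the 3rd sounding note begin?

note 3 onset = 2b = 710.059ms

1. 0.0ms @ 0 + 532.544ms (3/2)
2. 532.544ms @ 3/2 + 177.515ms (1/2)
3. 710.059ms @ 2 + 236.686ms (2/3)
4. 946.746ms @ 8/3 + 236.686ms (2/3)
5. 1183.432ms @ 10/3 + 236.686ms (2/3)
6. 1420.118ms @ 4 + 355.03ms (1)
7. 1775.148ms @ 5 + 118.343ms (1/3)
8. 1893.491ms @ 16/3 + 118.343ms (1/3)
9. 2011.834ms @ 17/3 + 118.343ms (1/3)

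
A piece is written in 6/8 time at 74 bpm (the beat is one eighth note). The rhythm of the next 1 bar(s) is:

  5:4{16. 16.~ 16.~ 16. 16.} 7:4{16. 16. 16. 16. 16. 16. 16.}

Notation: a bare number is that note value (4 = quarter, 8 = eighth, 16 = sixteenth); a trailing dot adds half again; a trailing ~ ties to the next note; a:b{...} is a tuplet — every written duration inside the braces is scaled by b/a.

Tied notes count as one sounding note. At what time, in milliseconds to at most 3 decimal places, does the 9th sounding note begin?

note 9 onset = 36/7b = 4169.884ms

1. 0.0ms @ 0 + 486.486ms (3/5)
2. 486.486ms @ 3/5 + 1459.459ms (9/5)
3. 1945.946ms @ 12/5 + 486.486ms (3/5)
4. 2432.432ms @ 3 + 347.49ms (3/7)
5. 2779.923ms @ 24/7 + 347.49ms (3/7)
6. 3127.413ms @ 27/7 + 347.49ms (3/7)
7. 3474.903ms @ 30/7 + 347.49ms (3/7)
8. 3822.394ms @ 33/7 + 347.49ms (3/7)
9. 4169.884ms @ 36/7 + 347.49ms (3/7)
10. 4517.375ms @ 39/7 + 347.49ms (3/7)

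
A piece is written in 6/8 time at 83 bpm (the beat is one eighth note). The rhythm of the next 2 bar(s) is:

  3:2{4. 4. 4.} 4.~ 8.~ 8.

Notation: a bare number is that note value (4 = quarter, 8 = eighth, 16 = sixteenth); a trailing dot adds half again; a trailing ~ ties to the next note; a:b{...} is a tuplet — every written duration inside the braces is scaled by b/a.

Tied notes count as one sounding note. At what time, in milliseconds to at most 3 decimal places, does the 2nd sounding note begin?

note 2 onset = 2b = 1445.783ms

1. 0.0ms @ 0 + 1445.783ms (2)
2. 1445.783ms @ 2 + 1445.783ms (2)
3. 2891.566ms @ 4 + 1445.783ms (2)
4. 4337.349ms @ 6 + 4337.349ms (6)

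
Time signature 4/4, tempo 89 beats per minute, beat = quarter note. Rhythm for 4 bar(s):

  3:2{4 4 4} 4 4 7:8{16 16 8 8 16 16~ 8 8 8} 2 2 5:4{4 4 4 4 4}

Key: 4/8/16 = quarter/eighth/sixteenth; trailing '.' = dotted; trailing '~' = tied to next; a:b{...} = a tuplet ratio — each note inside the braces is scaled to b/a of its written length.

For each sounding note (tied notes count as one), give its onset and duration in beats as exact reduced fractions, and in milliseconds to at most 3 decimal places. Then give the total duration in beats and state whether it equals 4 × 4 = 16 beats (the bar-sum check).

1) 0.0ms=0b +449.438ms=2/3b
2) 449.438ms=2/3b +449.438ms=2/3b
3) 898.876ms=4/3b +449.438ms=2/3b
4) 1348.315ms=2b +674.157ms=1b
5) 2022.472ms=3b +674.157ms=1b
6) 2696.629ms=4b +192.616ms=2/7b
7) 2889.246ms=30/7b +192.616ms=2/7b
8) 3081.862ms=32/7b +385.233ms=4/7b
9) 3467.095ms=36/7b +385.233ms=4/7b
10) 3852.327ms=40/7b +192.616ms=2/7b
11) 4044.944ms=6b +577.849ms=6/7b
12) 4622.793ms=48/7b +385.233ms=4/7b
13) 5008.026ms=52/7b +385.233ms=4/7b
14) 5393.258ms=8b +1348.315ms=2b
15) 6741.573ms=10b +1348.315ms=2b
16) 8089.888ms=12b +539.326ms=4/5b
17) 8629.213ms=64/5b +539.326ms=4/5b
18) 9168.539ms=68/5b +539.326ms=4/5b
19) 9707.865ms=72/5b +539.326ms=4/5b
20) 10247.191ms=76/5b +539.326ms=4/5b
Σ=16b of 16 (89bpm 4/4) — PASS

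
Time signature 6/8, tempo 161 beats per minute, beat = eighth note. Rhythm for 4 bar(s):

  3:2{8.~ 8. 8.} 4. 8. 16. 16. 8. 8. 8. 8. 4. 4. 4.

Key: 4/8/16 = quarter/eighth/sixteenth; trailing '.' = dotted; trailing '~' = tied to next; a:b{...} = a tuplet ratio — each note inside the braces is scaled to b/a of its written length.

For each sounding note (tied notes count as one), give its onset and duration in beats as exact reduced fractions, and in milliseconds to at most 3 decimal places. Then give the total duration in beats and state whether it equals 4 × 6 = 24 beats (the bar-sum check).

1) 0.0ms=0b +745.342ms=2b
2) 745.342ms=2b +372.671ms=1b
3) 1118.012ms=3b +1118.012ms=3b
4) 2236.025ms=6b +559.006ms=3/2b
5) 2795.031ms=15/2b +279.503ms=3/4b
6) 3074.534ms=33/4b +279.503ms=3/4b
7) 3354.037ms=9b +559.006ms=3/2b
8) 3913.043ms=21/2b +559.006ms=3/2b
9) 4472.05ms=12b +559.006ms=3/2b
10) 5031.056ms=27/2b +559.006ms=3/2b
11) 5590.062ms=15b +1118.012ms=3b
12) 6708.075ms=18b +1118.012ms=3b
13) 7826.087ms=21b +1118.012ms=3b
Σ=24b of 24 (161bpm 6/8) — PASS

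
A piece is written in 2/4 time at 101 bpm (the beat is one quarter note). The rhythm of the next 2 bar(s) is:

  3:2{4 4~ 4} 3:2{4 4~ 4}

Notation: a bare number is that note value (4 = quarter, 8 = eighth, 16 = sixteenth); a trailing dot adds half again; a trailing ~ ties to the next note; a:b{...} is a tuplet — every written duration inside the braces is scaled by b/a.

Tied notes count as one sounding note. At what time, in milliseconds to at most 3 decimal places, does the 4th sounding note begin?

note 4 onset = 8/3b = 1584.158ms

1. 0.0ms @ 0 + 396.04ms (2/3)
2. 396.04ms @ 2/3 + 792.079ms (4/3)
3. 1188.119ms @ 2 + 396.04ms (2/3)
4. 1584.158ms @ 8/3 + 792.079ms (4/3)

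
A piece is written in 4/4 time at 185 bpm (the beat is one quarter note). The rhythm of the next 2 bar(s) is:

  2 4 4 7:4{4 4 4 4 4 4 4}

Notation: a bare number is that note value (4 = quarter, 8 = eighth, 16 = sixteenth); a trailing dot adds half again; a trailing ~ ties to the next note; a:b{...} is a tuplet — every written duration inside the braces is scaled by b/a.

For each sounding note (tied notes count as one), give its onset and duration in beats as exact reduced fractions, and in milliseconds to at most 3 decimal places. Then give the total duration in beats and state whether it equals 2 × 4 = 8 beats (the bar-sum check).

1) 0.0ms=0b +648.649ms=2b
2) 648.649ms=2b +324.324ms=1b
3) 972.973ms=3b +324.324ms=1b
4) 1297.297ms=4b +185.328ms=4/7b
5) 1482.625ms=32/7b +185.328ms=4/7b
6) 1667.954ms=36/7b +185.328ms=4/7b
7) 1853.282ms=40/7b +185.328ms=4/7b
8) 2038.61ms=44/7b +185.328ms=4/7b
9) 2223.938ms=48/7b +185.328ms=4/7b
10) 2409.266ms=52/7b +185.328ms=4/7b
Σ=8b of 8 (185bpm 4/4) — PASS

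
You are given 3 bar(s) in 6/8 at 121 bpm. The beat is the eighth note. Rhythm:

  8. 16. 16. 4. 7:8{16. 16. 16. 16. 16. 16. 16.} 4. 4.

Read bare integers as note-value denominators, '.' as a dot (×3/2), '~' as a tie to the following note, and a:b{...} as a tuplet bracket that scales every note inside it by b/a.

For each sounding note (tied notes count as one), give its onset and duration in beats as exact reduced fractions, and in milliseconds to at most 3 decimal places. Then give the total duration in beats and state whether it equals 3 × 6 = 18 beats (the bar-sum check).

1) 0.0ms=0b +743.802ms=3/2b
2) 743.802ms=3/2b +371.901ms=3/4b
3) 1115.702ms=9/4b +371.901ms=3/4b
4) 1487.603ms=3b +1487.603ms=3b
5) 2975.207ms=6b +425.03ms=6/7b
6) 3400.236ms=48/7b +425.03ms=6/7b
7) 3825.266ms=54/7b +425.03ms=6/7b
8) 4250.295ms=60/7b +425.03ms=6/7b
9) 4675.325ms=66/7b +425.03ms=6/7b
10) 5100.354ms=72/7b +425.03ms=6/7b
11) 5525.384ms=78/7b +425.03ms=6/7b
12) 5950.413ms=12b +1487.603ms=3b
13) 7438.017ms=15b +1487.603ms=3b
Σ=18b of 18 (121bpm 6/8) — PASS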